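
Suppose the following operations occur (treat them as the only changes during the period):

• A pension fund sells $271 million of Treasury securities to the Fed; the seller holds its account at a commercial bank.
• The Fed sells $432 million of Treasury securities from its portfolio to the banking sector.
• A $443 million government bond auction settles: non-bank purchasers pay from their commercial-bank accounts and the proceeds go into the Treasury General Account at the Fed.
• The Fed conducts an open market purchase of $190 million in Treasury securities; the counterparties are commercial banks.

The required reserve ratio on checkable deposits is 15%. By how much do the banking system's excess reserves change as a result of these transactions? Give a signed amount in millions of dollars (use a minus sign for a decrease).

Asset purchase (from non-banks) $271 million: reserves +$271M, deposits +$271M.
OMO sale (to banks) $432 million: reserves −$432M, deposits 0.
Government account inflow $443 million: reserves −$443M, deposits −$443M.
OMO purchase (from banks) $190 million: reserves +$190M, deposits 0.
Totals: Δreserves = −$414M, Δdeposits = −$172M.
Δrequired reserves = 15% × −$172M = −$25.8M.
Δexcess reserves = Δreserves − Δrequired = −$414M − (−$25.8M) = -$388.2 million.

-$388.2 million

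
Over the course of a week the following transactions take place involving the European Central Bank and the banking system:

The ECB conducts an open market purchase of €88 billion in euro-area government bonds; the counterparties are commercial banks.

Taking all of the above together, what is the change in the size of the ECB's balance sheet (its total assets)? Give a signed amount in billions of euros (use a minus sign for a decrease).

ECB balance sheet:
  Assets:      Securities +€88B
  Liabilities: Bank reserves +€88B
Change in total ECB assets = +€88 billion.

+€88 billion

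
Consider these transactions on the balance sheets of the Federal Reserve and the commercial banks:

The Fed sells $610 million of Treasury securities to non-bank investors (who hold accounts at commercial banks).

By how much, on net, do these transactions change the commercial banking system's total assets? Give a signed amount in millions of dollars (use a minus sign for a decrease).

-$610 million

Fed balance sheet:
  Assets:      Securities −$610M
  Liabilities: Bank reserves −$610M
Commercial banking system:
  Assets:      Reserves at CB −$610M
  Liabilities: Checkable deposits −$610M
Change in total bank assets = -$610 million.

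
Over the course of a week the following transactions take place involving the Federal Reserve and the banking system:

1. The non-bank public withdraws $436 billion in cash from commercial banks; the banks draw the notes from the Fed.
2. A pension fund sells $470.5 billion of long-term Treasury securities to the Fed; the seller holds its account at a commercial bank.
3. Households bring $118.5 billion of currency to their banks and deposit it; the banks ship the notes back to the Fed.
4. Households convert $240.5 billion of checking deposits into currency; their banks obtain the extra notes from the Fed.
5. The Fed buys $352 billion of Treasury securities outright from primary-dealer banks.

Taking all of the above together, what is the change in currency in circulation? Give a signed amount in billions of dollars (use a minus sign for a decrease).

Fed balance sheet:
  Assets:      Securities +$822.5B
  Liabilities: Bank reserves +$264.5B, Currency in circulation +$558B
Commercial banking system:
  Assets:      Reserves at CB +$264.5B, Securities −$352B
  Liabilities: Checkable deposits −$87.5B
So the change in currency in circulation is +$558 billion.

+$558 billion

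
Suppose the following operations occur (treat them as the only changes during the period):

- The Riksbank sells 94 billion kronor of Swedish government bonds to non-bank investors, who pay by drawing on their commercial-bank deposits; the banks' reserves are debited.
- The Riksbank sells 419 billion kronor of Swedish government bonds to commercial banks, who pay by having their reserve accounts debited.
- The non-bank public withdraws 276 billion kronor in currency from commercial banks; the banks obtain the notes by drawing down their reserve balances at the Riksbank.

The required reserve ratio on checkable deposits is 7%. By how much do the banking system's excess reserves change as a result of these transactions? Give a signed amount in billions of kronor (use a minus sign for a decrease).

-763.1 billion

Asset sale (to non-banks) 94 billion kronor: reserves −94B, deposits −94B.
OMO sale (to banks) 419 billion kronor: reserves −419B, deposits 0.
Currency withdrawal 276 billion kronor: reserves −276B, deposits −276B.
Totals: Δreserves = −789B, Δdeposits = −370B.
Δrequired reserves = 7% × −370B = −25.9B.
Δexcess reserves = Δreserves − Δrequired = −789B − (−25.9B) = -763.1 billion.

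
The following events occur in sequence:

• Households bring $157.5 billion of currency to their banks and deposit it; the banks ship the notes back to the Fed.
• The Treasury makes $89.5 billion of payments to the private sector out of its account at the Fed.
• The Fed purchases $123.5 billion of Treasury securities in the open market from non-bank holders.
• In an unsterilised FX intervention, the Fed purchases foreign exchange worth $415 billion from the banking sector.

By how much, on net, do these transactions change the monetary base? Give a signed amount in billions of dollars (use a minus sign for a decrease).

+$628 billion

Currency deposit $157.5 billion: just a shift between currency and reserves — both are base money → 0.
Government spending $89.5 billion: a non-base liability converts back to reserves → +$89.5B.
Asset purchase (from non-banks) $123.5 billion: Fed balance sheet expands → +$123.5B.
FX purchase $415 billion: Fed balance sheet expands → +$415B.
Net: 0 + 89.5 + 123.5 + 415 = +$628 billion.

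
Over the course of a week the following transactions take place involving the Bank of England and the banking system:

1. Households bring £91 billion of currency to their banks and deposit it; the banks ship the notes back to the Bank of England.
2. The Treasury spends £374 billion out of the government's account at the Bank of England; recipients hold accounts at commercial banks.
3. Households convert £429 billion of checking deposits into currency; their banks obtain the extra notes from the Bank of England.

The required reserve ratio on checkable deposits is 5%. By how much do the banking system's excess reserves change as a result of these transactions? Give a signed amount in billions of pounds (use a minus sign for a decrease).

Currency deposit £91 billion: reserves +£91B, deposits +£91B.
Government spending £374 billion: reserves +£374B, deposits +£374B.
Currency withdrawal £429 billion: reserves −£429B, deposits −£429B.
Totals: Δreserves = +£36B, Δdeposits = +£36B.
Δrequired reserves = 5% × +£36B = +£1.8B.
Δexcess reserves = Δreserves − Δrequired = +£36B − (+£1.8B) = +£34.2 billion.

+£34.2 billion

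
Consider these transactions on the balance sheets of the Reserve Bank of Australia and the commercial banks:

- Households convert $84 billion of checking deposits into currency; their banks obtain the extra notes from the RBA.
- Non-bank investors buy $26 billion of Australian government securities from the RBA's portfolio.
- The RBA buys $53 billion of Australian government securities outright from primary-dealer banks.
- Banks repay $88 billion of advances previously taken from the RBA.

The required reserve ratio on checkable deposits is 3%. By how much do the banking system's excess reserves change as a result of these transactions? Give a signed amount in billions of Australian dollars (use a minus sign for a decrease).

-$141.7 billion

Currency withdrawal $84 billion: reserves −$84B, deposits −$84B.
Asset sale (to non-banks) $26 billion: reserves −$26B, deposits −$26B.
OMO purchase (from banks) $53 billion: reserves +$53B, deposits 0.
Discount-window repayment $88 billion: reserves −$88B, deposits 0.
Totals: Δreserves = −$145B, Δdeposits = −$110B.
Δrequired reserves = 3% × −$110B = −$3.3B.
Δexcess reserves = Δreserves − Δrequired = −$145B − (−$3.3B) = -$141.7 billion.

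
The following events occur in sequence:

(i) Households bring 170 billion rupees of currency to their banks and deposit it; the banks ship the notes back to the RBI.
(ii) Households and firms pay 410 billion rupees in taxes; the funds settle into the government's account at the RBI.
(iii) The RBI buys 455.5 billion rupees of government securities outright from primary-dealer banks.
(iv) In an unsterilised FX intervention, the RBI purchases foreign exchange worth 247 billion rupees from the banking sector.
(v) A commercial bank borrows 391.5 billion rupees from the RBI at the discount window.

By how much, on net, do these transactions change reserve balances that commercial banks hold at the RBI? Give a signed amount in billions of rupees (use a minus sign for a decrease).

+854 billion

RBI balance sheet:
  Assets:      Securities +455.5B, Loans to banks +391.5B, Foreign assets +247B
  Liabilities: Bank reserves +854B, Currency in circulation −170B, Government deposits +410B
Commercial banking system:
  Assets:      Reserves at CB +854B, Securities −455.5B, Foreign assets −247B
  Liabilities: Checkable deposits −240B, Borrowings from CB +391.5B
So the change in reserve balances that commercial banks hold at the RBI is +854 billion.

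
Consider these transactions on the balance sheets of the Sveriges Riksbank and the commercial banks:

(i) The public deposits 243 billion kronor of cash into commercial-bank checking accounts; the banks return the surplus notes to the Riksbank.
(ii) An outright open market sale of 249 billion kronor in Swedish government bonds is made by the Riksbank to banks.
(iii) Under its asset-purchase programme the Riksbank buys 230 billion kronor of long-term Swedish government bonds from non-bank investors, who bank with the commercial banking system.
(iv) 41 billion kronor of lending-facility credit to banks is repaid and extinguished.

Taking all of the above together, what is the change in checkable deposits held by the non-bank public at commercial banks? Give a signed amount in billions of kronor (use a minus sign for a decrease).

+473 billion

Currency deposit 243 billion kronor: non-bank counterparties' bank balances rise → +243B.
OMO sale (to banks) 249 billion kronor: the counterparty is a bank, so public deposits are unchanged → 0.
Asset purchase (from non-banks) 230 billion kronor: non-bank counterparties' bank balances rise → +230B.
Discount-window repayment 41 billion kronor: the counterparty is a bank, so public deposits are unchanged → 0.
Net: 243 + 0 + 230 + 0 = +473 billion.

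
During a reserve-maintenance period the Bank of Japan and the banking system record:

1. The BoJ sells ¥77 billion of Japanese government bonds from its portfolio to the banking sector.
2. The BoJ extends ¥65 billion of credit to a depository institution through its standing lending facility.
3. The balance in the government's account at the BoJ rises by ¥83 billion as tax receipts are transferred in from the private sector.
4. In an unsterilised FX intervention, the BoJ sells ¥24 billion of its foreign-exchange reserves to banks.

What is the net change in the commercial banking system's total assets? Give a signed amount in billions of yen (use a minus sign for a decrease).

-¥18 billion

BoJ balance sheet:
  Assets:      Securities −¥77B, Loans to banks +¥65B, Foreign assets −¥24B
  Liabilities: Bank reserves −¥119B, Government deposits +¥83B
Commercial banking system:
  Assets:      Reserves at CB −¥119B, Securities +¥77B, Foreign assets +¥24B
  Liabilities: Checkable deposits −¥83B, Borrowings from CB +¥65B
Change in total bank assets = -¥18 billion.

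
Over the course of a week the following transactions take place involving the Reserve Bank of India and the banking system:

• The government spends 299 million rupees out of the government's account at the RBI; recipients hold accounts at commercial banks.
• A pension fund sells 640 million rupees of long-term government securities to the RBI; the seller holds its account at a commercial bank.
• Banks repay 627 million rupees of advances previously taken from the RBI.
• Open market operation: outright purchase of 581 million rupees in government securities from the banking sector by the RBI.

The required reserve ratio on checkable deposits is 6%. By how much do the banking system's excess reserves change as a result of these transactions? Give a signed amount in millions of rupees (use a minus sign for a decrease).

Government spending 299 million rupees: reserves +299M, deposits +299M.
Asset purchase (from non-banks) 640 million rupees: reserves +640M, deposits +640M.
Discount-window repayment 627 million rupees: reserves −627M, deposits 0.
OMO purchase (from banks) 581 million rupees: reserves +581M, deposits 0.
Totals: Δreserves = +893M, Δdeposits = +939M.
Δrequired reserves = 6% × +939M = +56.34M.
Δexcess reserves = Δreserves − Δrequired = +893M − (+56.34M) = +836.66 million.

+836.66 million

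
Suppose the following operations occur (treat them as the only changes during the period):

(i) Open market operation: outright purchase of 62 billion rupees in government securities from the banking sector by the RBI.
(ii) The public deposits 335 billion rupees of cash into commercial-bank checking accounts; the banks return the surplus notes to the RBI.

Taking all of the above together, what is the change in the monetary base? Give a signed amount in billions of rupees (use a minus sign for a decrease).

OMO purchase (from banks) 62 billion rupees: RBI balance sheet expands → +62B.
Currency deposit 335 billion rupees: just a shift between currency and reserves — both are base money → 0.
Net: 62 + 0 = +62 billion.

+62 billion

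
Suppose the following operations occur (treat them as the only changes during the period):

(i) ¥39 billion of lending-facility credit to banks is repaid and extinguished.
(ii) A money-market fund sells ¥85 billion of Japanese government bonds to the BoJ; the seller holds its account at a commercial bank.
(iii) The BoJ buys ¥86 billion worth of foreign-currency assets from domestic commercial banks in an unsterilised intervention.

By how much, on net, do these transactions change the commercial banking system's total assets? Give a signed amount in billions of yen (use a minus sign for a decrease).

+¥46 billion

BoJ balance sheet:
  Assets:      Securities +¥85B, Loans to banks −¥39B, Foreign assets +¥86B
  Liabilities: Bank reserves +¥132B
Commercial banking system:
  Assets:      Reserves at CB +¥132B, Foreign assets −¥86B
  Liabilities: Checkable deposits +¥85B, Borrowings from CB −¥39B
Change in total bank assets = +¥46 billion.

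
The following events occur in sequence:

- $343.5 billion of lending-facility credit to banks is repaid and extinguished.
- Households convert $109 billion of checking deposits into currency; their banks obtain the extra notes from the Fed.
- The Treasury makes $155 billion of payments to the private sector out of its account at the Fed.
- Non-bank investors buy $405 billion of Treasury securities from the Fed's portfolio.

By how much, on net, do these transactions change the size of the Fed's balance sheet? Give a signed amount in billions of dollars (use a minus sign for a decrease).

Discount-window repayment $343.5 billion: a Fed asset is shed → −$343.5B.
Currency withdrawal $109 billion: only the composition of liabilities changes → 0.
Government spending $155 billion: only the composition of liabilities changes → 0.
Asset sale (to non-banks) $405 billion: a Fed asset is shed → −$405B.
Net: −343.5 + 0 + 0 − 405 = -$748.5 billion.

-$748.5 billion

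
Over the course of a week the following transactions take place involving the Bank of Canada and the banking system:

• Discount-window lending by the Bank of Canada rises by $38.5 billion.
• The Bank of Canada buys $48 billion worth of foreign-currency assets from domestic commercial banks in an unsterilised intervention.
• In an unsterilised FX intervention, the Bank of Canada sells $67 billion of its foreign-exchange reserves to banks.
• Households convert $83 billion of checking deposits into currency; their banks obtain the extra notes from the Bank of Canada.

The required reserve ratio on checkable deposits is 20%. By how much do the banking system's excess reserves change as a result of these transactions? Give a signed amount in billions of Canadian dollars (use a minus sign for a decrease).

-$46.9 billion

Discount-window loan $38.5 billion: reserves +$38.5B, deposits 0.
FX purchase $48 billion: reserves +$48B, deposits 0.
FX sale $67 billion: reserves −$67B, deposits 0.
Currency withdrawal $83 billion: reserves −$83B, deposits −$83B.
Totals: Δreserves = −$63.5B, Δdeposits = −$83B.
Δrequired reserves = 20% × −$83B = −$16.6B.
Δexcess reserves = Δreserves − Δrequired = −$63.5B − (−$16.6B) = -$46.9 billion.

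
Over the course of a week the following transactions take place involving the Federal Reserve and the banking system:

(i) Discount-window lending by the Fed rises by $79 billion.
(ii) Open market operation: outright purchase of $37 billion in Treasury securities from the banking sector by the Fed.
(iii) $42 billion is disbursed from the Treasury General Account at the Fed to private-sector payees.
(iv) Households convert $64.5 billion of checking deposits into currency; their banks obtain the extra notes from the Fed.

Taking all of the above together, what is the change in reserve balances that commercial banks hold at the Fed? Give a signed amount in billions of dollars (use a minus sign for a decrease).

+$93.5 billion

Discount-window loan $79 billion: the loan is credited to the bank's reserve account → +$79B.
OMO purchase (from banks) $37 billion: the Fed pays by crediting reserve accounts → +$37B.
Government spending $42 billion: government payments flow into bank reserve accounts → +$42B.
Currency withdrawal $64.5 billion: banks swap reserves for currency → −$64.5B.
Net: 79 + 37 + 42 − 64.5 = +$93.5 billion.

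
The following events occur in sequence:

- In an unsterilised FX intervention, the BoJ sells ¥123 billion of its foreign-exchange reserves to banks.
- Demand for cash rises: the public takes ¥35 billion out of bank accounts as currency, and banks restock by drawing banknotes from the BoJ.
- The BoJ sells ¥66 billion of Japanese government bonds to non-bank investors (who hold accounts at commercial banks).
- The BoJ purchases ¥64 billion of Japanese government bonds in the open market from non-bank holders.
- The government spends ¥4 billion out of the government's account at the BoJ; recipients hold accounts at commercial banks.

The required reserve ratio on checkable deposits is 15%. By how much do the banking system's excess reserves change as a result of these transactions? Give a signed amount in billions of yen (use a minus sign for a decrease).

FX sale ¥123 billion: reserves −¥123B, deposits 0.
Currency withdrawal ¥35 billion: reserves −¥35B, deposits −¥35B.
Asset sale (to non-banks) ¥66 billion: reserves −¥66B, deposits −¥66B.
Asset purchase (from non-banks) ¥64 billion: reserves +¥64B, deposits +¥64B.
Government spending ¥4 billion: reserves +¥4B, deposits +¥4B.
Totals: Δreserves = −¥156B, Δdeposits = −¥33B.
Δrequired reserves = 15% × −¥33B = −¥4.95B.
Δexcess reserves = Δreserves − Δrequired = −¥156B − (−¥4.95B) = -¥151.05 billion.

-¥151.05 billion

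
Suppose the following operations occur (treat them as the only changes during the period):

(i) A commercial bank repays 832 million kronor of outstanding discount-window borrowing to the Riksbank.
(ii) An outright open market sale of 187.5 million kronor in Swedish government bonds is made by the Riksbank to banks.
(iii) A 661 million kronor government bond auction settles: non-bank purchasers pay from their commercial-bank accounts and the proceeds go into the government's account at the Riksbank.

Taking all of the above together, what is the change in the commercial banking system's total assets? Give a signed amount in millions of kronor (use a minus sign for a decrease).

Riksbank balance sheet:
  Assets:      Securities −187.5M, Loans to banks −832M
  Liabilities: Bank reserves −1680.5M, Government deposits +661M
Commercial banking system:
  Assets:      Reserves at CB −1680.5M, Securities +187.5M
  Liabilities: Checkable deposits −661M, Borrowings from CB −832M
Change in total bank assets = -1493 million.

-1493 million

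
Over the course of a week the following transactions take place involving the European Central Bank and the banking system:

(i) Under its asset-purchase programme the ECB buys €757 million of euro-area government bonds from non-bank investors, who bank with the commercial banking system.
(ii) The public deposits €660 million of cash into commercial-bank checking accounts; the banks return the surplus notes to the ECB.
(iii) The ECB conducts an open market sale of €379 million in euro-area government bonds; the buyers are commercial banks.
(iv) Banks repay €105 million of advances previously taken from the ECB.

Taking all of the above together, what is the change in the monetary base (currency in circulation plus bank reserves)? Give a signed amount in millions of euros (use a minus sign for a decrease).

+€273 million

Asset purchase (from non-banks) €757 million: ECB balance sheet expands → +€757M.
Currency deposit €660 million: just a shift between currency and reserves — both are base money → 0.
OMO sale (to banks) €379 million: ECB balance sheet contracts → −€379M.
Discount-window repayment €105 million: ECB balance sheet contracts → −€105M.
Net: 757 + 0 − 379 − 105 = +€273 million.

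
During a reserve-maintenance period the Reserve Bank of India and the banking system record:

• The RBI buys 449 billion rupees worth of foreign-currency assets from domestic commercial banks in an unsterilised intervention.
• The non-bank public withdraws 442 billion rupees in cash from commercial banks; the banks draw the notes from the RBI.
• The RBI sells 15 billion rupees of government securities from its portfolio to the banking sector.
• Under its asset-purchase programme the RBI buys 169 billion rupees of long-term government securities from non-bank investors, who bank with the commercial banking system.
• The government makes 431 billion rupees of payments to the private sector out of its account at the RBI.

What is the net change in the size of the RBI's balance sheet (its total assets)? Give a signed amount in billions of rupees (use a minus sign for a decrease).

RBI balance sheet:
  Assets:      Securities +154B, Foreign assets +449B
  Liabilities: Bank reserves +592B, Currency in circulation +442B, Government deposits −431B
Commercial banking system:
  Assets:      Reserves at CB +592B, Securities +15B, Foreign assets −449B
  Liabilities: Checkable deposits +158B
Change in total RBI assets = +603 billion.

+603 billion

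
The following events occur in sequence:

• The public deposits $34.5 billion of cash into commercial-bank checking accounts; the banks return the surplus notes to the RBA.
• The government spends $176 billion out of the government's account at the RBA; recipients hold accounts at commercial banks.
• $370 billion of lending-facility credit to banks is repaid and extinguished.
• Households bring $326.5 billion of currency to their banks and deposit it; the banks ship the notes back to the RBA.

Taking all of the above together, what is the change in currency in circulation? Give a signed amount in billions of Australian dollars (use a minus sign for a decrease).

-$361 billion

RBA balance sheet:
  Assets:      Loans to banks −$370B
  Liabilities: Bank reserves +$167B, Currency in circulation −$361B, Government deposits −$176B
So the change in currency in circulation is -$361 billion.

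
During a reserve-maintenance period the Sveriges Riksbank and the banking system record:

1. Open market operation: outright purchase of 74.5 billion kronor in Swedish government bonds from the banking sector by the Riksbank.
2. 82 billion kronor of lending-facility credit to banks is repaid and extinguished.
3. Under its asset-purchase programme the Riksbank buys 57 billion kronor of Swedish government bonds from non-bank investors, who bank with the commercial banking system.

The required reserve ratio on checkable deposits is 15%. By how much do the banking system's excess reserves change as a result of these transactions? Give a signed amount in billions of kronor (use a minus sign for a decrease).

OMO purchase (from banks) 74.5 billion kronor: reserves +74.5B, deposits 0.
Discount-window repayment 82 billion kronor: reserves −82B, deposits 0.
Asset purchase (from non-banks) 57 billion kronor: reserves +57B, deposits +57B.
Totals: Δreserves = +49.5B, Δdeposits = +57B.
Δrequired reserves = 15% × +57B = +8.55B.
Δexcess reserves = Δreserves − Δrequired = +49.5B − (+8.55B) = +40.95 billion.

+40.95 billion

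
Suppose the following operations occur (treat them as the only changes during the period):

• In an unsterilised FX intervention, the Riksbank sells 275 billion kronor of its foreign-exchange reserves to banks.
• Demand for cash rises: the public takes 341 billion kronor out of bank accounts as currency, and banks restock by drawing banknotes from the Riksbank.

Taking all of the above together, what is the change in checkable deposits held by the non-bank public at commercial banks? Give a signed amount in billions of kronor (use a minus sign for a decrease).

-341 billion

FX sale 275 billion kronor: the counterparty is a bank, so public deposits are unchanged → 0.
Currency withdrawal 341 billion kronor: non-bank counterparties' bank balances fall → −341B.
Net: 0 − 341 = -341 billion.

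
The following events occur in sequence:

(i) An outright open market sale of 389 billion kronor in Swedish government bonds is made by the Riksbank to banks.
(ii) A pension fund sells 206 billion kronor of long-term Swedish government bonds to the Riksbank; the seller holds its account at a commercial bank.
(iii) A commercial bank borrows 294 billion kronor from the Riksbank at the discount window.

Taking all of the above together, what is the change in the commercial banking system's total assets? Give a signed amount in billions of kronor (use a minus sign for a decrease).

Riksbank balance sheet:
  Assets:      Securities −183B, Loans to banks +294B
  Liabilities: Bank reserves +111B
Commercial banking system:
  Assets:      Reserves at CB +111B, Securities +389B
  Liabilities: Checkable deposits +206B, Borrowings from CB +294B
Change in total bank assets = +500 billion.

+500 billion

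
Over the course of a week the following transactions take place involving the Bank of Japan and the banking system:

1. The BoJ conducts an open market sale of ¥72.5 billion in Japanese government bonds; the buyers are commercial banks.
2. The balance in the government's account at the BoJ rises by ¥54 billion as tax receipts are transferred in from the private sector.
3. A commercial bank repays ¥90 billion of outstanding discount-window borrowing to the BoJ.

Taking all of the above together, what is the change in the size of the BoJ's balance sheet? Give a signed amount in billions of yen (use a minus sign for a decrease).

BoJ balance sheet:
  Assets:      Securities −¥72.5B, Loans to banks −¥90B
  Liabilities: Bank reserves −¥216.5B, Government deposits +¥54B
Commercial banking system:
  Assets:      Reserves at CB −¥216.5B, Securities +¥72.5B
  Liabilities: Checkable deposits −¥54B, Borrowings from CB −¥90B
Change in total BoJ assets = -¥162.5 billion.

-¥162.5 billion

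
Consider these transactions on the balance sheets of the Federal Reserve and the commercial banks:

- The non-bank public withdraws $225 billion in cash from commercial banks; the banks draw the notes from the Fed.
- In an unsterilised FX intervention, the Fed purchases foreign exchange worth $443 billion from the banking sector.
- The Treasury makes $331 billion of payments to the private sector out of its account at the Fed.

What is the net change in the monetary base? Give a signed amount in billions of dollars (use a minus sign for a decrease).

Currency withdrawal $225 billion: just a shift between currency and reserves — both are base money → 0.
FX purchase $443 billion: Fed balance sheet expands → +$443B.
Government spending $331 billion: a non-base liability converts back to reserves → +$331B.
Net: 0 + 443 + 331 = +$774 billion.

+$774 billion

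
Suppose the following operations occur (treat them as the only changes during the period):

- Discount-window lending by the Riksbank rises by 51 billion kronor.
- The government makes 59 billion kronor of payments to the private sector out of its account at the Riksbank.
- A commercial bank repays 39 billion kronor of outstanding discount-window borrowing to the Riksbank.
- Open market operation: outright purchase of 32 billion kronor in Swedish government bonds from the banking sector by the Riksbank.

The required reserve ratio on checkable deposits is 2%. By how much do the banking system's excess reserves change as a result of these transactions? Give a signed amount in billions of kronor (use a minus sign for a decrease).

Discount-window loan 51 billion kronor: reserves +51B, deposits 0.
Government spending 59 billion kronor: reserves +59B, deposits +59B.
Discount-window repayment 39 billion kronor: reserves −39B, deposits 0.
OMO purchase (from banks) 32 billion kronor: reserves +32B, deposits 0.
Totals: Δreserves = +103B, Δdeposits = +59B.
Δrequired reserves = 2% × +59B = +1.18B.
Δexcess reserves = Δreserves − Δrequired = +103B − (+1.18B) = +101.82 billion.

+101.82 billion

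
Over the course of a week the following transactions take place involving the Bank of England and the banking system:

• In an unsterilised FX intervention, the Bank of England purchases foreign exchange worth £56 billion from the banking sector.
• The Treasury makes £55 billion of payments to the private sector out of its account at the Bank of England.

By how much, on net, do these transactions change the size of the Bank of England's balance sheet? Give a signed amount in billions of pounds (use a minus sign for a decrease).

FX purchase £56 billion: a Bank of England asset is acquired → +£56B.
Government spending £55 billion: only the composition of liabilities changes → 0.
Net: 56 + 0 = +£56 billion.

+£56 billion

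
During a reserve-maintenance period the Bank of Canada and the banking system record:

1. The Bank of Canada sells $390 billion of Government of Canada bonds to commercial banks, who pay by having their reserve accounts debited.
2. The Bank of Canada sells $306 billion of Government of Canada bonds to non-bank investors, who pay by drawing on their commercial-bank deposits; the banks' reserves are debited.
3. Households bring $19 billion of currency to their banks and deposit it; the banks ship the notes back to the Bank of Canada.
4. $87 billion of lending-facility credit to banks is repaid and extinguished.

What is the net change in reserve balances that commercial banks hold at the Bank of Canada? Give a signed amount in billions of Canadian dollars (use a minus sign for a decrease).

OMO sale (to banks) $390 billion: the buying banks pay out of their reserve balances → −$390B.
Asset sale (to non-banks) $306 billion: the non-bank buyers' banks settle from reserves → −$306B.
Currency deposit $19 billion: returned notes are swapped for reserve credit → +$19B.
Discount-window repayment $87 billion: repayment is debited from reserves → −$87B.
Net: −390 − 306 + 19 − 87 = -$764 billion.

-$764 billion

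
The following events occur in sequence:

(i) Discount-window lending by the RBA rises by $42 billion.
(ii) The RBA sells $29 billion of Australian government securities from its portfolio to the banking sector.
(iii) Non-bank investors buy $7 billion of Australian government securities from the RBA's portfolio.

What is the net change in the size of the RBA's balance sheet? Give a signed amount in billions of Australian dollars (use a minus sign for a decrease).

+$6 billion

RBA balance sheet:
  Assets:      Securities −$36B, Loans to banks +$42B
  Liabilities: Bank reserves +$6B
Commercial banking system:
  Assets:      Reserves at CB +$6B, Securities +$29B
  Liabilities: Checkable deposits −$7B, Borrowings from CB +$42B
Change in total RBA assets = +$6 billion.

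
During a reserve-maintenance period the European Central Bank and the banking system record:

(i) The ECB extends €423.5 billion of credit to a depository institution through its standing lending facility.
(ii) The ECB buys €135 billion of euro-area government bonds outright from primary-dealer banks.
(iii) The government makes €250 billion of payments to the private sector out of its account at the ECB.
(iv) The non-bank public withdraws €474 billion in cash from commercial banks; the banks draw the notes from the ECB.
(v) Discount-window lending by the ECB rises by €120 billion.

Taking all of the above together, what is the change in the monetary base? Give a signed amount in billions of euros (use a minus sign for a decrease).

Discount-window loan €423.5 billion: ECB balance sheet expands → +€423.5B.
OMO purchase (from banks) €135 billion: ECB balance sheet expands → +€135B.
Government spending €250 billion: a non-base liability converts back to reserves → +€250B.
Currency withdrawal €474 billion: just a shift between currency and reserves — both are base money → 0.
Discount-window loan €120 billion: ECB balance sheet expands → +€120B.
Net: 423.5 + 135 + 250 + 0 + 120 = +€928.5 billion.

+€928.5 billion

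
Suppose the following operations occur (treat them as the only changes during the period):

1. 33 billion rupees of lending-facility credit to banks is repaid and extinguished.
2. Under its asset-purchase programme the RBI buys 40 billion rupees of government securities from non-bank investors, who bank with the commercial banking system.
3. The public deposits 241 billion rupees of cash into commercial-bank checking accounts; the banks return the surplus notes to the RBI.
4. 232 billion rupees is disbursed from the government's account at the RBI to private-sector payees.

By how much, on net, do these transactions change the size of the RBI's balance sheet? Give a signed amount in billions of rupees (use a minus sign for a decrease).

Discount-window repayment 33 billion rupees: an RBI asset is shed → −33B.
Asset purchase (from non-banks) 40 billion rupees: an RBI asset is acquired → +40B.
Currency deposit 241 billion rupees: only the composition of liabilities changes → 0.
Government spending 232 billion rupees: only the composition of liabilities changes → 0.
Net: −33 + 40 + 0 + 0 = +7 billion.

+7 billion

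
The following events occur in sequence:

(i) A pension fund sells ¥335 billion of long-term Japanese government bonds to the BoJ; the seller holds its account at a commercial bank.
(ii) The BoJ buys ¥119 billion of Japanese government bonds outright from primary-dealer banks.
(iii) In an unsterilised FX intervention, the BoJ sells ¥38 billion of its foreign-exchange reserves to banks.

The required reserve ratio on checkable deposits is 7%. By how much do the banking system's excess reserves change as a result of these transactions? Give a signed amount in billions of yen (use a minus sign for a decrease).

+¥392.55 billion

Asset purchase (from non-banks) ¥335 billion: reserves +¥335B, deposits +¥335B.
OMO purchase (from banks) ¥119 billion: reserves +¥119B, deposits 0.
FX sale ¥38 billion: reserves −¥38B, deposits 0.
Totals: Δreserves = +¥416B, Δdeposits = +¥335B.
Δrequired reserves = 7% × +¥335B = +¥23.45B.
Δexcess reserves = Δreserves − Δrequired = +¥416B − (+¥23.45B) = +¥392.55 billion.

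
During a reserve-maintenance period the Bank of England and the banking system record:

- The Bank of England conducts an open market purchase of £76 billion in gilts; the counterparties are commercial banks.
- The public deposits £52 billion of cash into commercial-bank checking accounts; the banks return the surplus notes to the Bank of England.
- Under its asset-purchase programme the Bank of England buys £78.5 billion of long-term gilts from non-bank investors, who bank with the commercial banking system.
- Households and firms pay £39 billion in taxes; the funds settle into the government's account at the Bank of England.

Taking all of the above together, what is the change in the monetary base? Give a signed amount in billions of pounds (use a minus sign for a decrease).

OMO purchase (from banks) £76 billion: Bank of England balance sheet expands → +£76B.
Currency deposit £52 billion: just a shift between currency and reserves — both are base money → 0.
Asset purchase (from non-banks) £78.5 billion: Bank of England balance sheet expands → +£78.5B.
Government account inflow £39 billion: reserves shift to a non-base liability → −£39B.
Net: 76 + 0 + 78.5 − 39 = +£115.5 billion.

+£115.5 billion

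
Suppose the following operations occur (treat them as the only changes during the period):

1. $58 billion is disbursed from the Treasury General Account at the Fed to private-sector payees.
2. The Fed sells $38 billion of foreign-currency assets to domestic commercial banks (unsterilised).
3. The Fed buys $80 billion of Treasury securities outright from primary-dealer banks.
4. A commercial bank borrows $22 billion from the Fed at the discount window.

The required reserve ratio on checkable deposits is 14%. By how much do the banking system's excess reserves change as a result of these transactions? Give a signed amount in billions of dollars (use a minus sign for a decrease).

+$113.88 billion

Government spending $58 billion: reserves +$58B, deposits +$58B.
FX sale $38 billion: reserves −$38B, deposits 0.
OMO purchase (from banks) $80 billion: reserves +$80B, deposits 0.
Discount-window loan $22 billion: reserves +$22B, deposits 0.
Totals: Δreserves = +$122B, Δdeposits = +$58B.
Δrequired reserves = 14% × +$58B = +$8.12B.
Δexcess reserves = Δreserves − Δrequired = +$122B − (+$8.12B) = +$113.88 billion.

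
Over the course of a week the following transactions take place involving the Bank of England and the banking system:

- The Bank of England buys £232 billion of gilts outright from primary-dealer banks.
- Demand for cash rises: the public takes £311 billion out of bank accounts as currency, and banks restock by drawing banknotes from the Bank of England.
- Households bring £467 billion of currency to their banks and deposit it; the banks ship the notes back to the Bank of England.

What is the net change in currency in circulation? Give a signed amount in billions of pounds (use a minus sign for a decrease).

Bank of England balance sheet:
  Assets:      Securities +£232B
  Liabilities: Bank reserves +£388B, Currency in circulation −£156B
So the change in currency in circulation is -£156 billion.

-£156 billion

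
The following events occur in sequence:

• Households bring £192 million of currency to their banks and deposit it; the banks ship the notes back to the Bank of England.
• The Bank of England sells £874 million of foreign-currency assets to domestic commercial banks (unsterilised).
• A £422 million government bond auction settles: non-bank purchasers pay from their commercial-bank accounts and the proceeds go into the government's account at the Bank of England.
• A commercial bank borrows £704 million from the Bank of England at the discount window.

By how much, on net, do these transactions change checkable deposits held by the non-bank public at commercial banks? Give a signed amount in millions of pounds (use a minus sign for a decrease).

-£230 million

Bank of England balance sheet:
  Assets:      Loans to banks +£704M, Foreign assets −£874M
  Liabilities: Bank reserves −£400M, Currency in circulation −£192M, Government deposits +£422M
Commercial banking system:
  Assets:      Reserves at CB −£400M, Foreign assets +£874M
  Liabilities: Checkable deposits −£230M, Borrowings from CB +£704M
So the change in checkable deposits held by the non-bank public at commercial banks is -£230 million.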